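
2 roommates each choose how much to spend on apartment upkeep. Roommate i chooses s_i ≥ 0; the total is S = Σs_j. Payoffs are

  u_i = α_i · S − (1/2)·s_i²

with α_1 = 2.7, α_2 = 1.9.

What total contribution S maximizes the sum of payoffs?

Planner FOC: ∂(Σu_j)/∂s_i = (Σα_j) − s_i = 0, so s_i^SO = Σα_j = 4.6 for every i; S^SO = 9.2.

9.2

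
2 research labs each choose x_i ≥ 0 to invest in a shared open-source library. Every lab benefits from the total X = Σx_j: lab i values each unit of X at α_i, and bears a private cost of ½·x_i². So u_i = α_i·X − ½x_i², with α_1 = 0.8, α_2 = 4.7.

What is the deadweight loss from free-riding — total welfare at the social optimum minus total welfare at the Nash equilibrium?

11.365

Lab i's FOC: ∂u_i/∂x_i = α_i − x_i = 0, so x_i* = α_i.
NE contributions = (0.8, 4.7); X = 5.5.
W^NE = (Σα)·X − ½Σα_i² = 5.5² − ½·22.73 = 18.885.
Planner sets x_i = Σα_j = 5.5 for every i, so X^SO = 2·5.5 = 11.
W^SO = (Σα)·X^SO − ½·2·(Σα)² = (2/2)·5.5² = 30.25.
Deadweight loss = W^SO − W^NE = 11.365.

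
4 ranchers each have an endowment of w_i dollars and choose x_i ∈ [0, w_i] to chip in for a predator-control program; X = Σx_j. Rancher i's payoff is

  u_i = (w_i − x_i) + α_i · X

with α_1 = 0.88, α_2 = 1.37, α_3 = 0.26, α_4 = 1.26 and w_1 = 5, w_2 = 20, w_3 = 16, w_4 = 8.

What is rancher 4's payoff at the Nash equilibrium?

35.28

∂u_i/∂x_i = α_i − 1, so rancher i contributes w_i if α_i > 1, else 0.
α_i > 1 for i ∈ {2, 4}; NE contributions (0, 20, 0, 8), X = 28.
u_4 = (8 − 8) + 1.26·28 = 35.28.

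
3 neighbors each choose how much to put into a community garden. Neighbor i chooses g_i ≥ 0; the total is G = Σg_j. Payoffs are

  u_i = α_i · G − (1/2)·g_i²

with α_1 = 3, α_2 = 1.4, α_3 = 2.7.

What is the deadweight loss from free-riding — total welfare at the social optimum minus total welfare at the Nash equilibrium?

Neighbor i's FOC: ∂u_i/∂g_i = α_i − g_i = 0, so g_i* = α_i.
NE contributions = (3, 1.4, 2.7); G = 7.1.
W^NE = (Σα)·G − ½Σα_i² = 7.1² − ½·18.25 = 41.285.
Planner sets g_i = Σα_j = 7.1 for every i, so G^SO = 3·7.1 = 21.3.
W^SO = (Σα)·G^SO − ½·3·(Σα)² = (3/2)·7.1² = 75.615.
Deadweight loss = W^SO − W^NE = 34.33.

34.33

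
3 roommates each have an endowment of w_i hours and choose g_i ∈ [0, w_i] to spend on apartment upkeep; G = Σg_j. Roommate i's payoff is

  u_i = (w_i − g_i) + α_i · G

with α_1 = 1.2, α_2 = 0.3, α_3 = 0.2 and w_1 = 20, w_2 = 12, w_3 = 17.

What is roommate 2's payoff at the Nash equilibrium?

18

∂u_i/∂g_i = α_i − 1, so roommate i contributes w_i if α_i > 1, else 0.
α_i > 1 for i ∈ {1}; NE contributions (20, 0, 0), G = 20.
u_2 = (12 − 0) + 0.3·20 = 18.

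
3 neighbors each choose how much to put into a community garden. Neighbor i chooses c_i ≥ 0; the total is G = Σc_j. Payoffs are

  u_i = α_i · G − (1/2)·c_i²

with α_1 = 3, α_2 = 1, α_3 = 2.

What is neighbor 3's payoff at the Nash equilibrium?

10

Neighbor i's FOC: ∂u_i/∂c_i = α_i − c_i = 0, so c_i* = α_i.
NE contributions = (3, 1, 2); G = 6.
u_3 = α_3·G − ½·(c_3)² = 2·6 − ½·2² = 10.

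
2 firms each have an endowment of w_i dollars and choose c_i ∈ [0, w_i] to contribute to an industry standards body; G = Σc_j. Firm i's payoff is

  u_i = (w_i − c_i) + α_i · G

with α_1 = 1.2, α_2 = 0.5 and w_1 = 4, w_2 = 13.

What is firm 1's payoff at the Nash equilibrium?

4.8

∂u_i/∂c_i = α_i − 1, so firm i contributes w_i if α_i > 1, else 0.
α_i > 1 for i ∈ {1}; NE contributions (4, 0), G = 4.
u_1 = (4 − 4) + 1.2·4 = 4.8.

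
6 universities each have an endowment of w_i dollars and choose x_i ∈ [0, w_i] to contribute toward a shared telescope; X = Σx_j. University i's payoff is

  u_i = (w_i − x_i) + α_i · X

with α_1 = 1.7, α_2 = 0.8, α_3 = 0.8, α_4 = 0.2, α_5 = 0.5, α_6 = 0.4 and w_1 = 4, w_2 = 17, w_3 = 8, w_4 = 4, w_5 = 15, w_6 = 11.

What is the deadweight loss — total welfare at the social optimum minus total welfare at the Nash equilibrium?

187

∂u_i/∂x_i = α_i − 1, so university i contributes w_i if α_i > 1, else 0.
α_i > 1 for i ∈ {1}; NE contributions (4, 0, 0, 0, 0, 0), X = 4.
W^NE = Σw_i − X^NE + (Σα_i)·X^NE = 59 + 3.4·4 = 72.6.
Planner: ∂(Σu_j)/∂x_i = Σα_j − 1 = 3.4 > 0, so everyone contributes w_i; X^SO = 59, W^SO = 59 + 3.4·59 = 259.6.
Deadweight loss = 187.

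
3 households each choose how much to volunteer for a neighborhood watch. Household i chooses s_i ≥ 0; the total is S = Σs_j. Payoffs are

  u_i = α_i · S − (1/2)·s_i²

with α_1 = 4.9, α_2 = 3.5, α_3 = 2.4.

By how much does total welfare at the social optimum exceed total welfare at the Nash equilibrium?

Household i's FOC: ∂u_i/∂s_i = α_i − s_i = 0, so s_i* = α_i.
NE contributions = (4.9, 3.5, 2.4); S = 10.8.
W^NE = (Σα)·S − ½Σα_i² = 10.8² − ½·42.02 = 95.63.
Planner sets s_i = Σα_j = 10.8 for every i, so S^SO = 3·10.8 = 32.4.
W^SO = (Σα)·S^SO − ½·3·(Σα)² = (3/2)·10.8² = 174.96.
Deadweight loss = W^SO − W^NE = 79.33.

79.33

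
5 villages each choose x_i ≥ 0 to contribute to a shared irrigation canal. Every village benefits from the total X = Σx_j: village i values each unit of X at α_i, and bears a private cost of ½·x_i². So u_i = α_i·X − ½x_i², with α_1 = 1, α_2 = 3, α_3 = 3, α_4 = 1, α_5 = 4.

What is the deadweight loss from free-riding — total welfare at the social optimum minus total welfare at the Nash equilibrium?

Village i's FOC: ∂u_i/∂x_i = α_i − x_i = 0, so x_i* = α_i.
NE contributions = (1, 3, 3, 1, 4); X = 12.
W^NE = (Σα)·X − ½Σα_i² = 12² − ½·36 = 126.
Planner sets x_i = Σα_j = 12 for every i, so X^SO = 5·12 = 60.
W^SO = (Σα)·X^SO − ½·5·(Σα)² = (5/2)·12² = 360.
Deadweight loss = W^SO − W^NE = 234.

234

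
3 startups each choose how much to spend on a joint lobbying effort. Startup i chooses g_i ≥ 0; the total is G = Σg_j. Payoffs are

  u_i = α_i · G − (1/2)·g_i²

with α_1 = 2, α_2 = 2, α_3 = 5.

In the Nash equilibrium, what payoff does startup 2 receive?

Startup i's FOC: ∂u_i/∂g_i = α_i − g_i = 0, so g_i* = α_i.
NE contributions = (2, 2, 5); G = 9.
u_2 = α_2·G − ½·(g_2)² = 2·9 − ½·2² = 16.

16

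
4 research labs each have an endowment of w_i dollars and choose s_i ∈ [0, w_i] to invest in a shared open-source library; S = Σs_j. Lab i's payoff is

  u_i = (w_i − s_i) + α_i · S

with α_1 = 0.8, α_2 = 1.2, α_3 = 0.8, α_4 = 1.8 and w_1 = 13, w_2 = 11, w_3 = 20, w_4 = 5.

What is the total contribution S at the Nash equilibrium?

∂u_i/∂s_i = α_i − 1, so lab i contributes w_i if α_i > 1, else 0.
α_i > 1 for i ∈ {2, 4}; NE contributions (0, 11, 0, 5), S = 16.

16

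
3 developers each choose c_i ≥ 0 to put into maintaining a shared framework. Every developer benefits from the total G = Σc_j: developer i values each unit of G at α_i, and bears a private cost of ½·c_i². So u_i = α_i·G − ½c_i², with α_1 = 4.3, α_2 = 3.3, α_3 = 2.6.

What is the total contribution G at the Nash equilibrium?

10.2

Developer i's FOC: ∂u_i/∂c_i = α_i − c_i = 0, so c_i* = α_i.
NE contributions = (4.3, 3.3, 2.6); G = 10.2.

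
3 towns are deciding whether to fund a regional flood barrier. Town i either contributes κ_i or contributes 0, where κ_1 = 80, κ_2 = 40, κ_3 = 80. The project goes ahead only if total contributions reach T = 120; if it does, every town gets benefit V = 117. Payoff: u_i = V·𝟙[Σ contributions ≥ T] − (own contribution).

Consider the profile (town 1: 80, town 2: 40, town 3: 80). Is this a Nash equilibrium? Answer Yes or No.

No

Total = 200 ≥ 120: provided.
Town 1 (pledges 80, payoff 37): dropping to 0 → total 120, payoff 117. Profitable deviation.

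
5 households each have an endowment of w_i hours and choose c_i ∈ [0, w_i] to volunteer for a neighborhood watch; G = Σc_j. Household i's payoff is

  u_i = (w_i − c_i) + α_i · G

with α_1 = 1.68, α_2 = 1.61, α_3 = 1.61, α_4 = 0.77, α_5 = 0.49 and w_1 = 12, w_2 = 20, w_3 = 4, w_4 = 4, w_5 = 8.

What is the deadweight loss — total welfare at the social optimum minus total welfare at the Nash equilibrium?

61.92

∂u_i/∂c_i = α_i − 1, so household i contributes w_i if α_i > 1, else 0.
α_i > 1 for i ∈ {1, 2, 3}; NE contributions (12, 20, 4, 0, 0), G = 36.
W^NE = Σw_i − G^NE + (Σα_i)·G^NE = 48 + 5.16·36 = 233.76.
Planner: ∂(Σu_j)/∂c_i = Σα_j − 1 = 5.16 > 0, so everyone contributes w_i; G^SO = 48, W^SO = 48 + 5.16·48 = 295.68.
Deadweight loss = 61.92.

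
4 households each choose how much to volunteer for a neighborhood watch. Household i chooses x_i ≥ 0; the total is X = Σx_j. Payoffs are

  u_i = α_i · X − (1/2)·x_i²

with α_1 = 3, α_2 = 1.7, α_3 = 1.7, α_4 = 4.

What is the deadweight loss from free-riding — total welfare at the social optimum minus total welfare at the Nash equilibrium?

Household i's FOC: ∂u_i/∂x_i = α_i − x_i = 0, so x_i* = α_i.
NE contributions = (3, 1.7, 1.7, 4); X = 10.4.
W^NE = (Σα)·X − ½Σα_i² = 10.4² − ½·30.78 = 92.77.
Planner sets x_i = Σα_j = 10.4 for every i, so X^SO = 4·10.4 = 41.6.
W^SO = (Σα)·X^SO − ½·4·(Σα)² = (4/2)·10.4² = 216.32.
Deadweight loss = W^SO − W^NE = 123.55.

123.55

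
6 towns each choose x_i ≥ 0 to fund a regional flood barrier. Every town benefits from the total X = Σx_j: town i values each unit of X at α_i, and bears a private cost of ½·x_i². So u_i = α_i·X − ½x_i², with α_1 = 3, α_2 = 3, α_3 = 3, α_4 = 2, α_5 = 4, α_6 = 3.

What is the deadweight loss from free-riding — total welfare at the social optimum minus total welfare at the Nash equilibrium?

676

Town i's FOC: ∂u_i/∂x_i = α_i − x_i = 0, so x_i* = α_i.
NE contributions = (3, 3, 3, 2, 4, 3); X = 18.
W^NE = (Σα)·X − ½Σα_i² = 18² − ½·56 = 296.
Planner sets x_i = Σα_j = 18 for every i, so X^SO = 6·18 = 108.
W^SO = (Σα)·X^SO − ½·6·(Σα)² = (6/2)·18² = 972.
Deadweight loss = W^SO − W^NE = 676.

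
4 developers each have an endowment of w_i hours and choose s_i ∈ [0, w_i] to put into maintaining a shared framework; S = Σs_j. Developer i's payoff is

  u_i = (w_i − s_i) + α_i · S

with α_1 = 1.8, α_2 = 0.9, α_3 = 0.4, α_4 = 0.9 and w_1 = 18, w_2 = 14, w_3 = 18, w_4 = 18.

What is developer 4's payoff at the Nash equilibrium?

∂u_i/∂s_i = α_i − 1, so developer i contributes w_i if α_i > 1, else 0.
α_i > 1 for i ∈ {1}; NE contributions (18, 0, 0, 0), S = 18.
u_4 = (18 − 0) + 0.9·18 = 34.2.

34.2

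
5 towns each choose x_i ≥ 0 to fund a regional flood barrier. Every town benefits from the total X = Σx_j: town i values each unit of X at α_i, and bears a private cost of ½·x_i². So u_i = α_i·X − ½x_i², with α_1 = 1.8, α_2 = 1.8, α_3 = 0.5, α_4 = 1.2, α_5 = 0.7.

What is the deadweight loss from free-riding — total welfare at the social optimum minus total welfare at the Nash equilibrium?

58.33

Town i's FOC: ∂u_i/∂x_i = α_i − x_i = 0, so x_i* = α_i.
NE contributions = (1.8, 1.8, 0.5, 1.2, 0.7); X = 6.
W^NE = (Σα)·X − ½Σα_i² = 6² − ½·8.66 = 31.67.
Planner sets x_i = Σα_j = 6 for every i, so X^SO = 5·6 = 30.
W^SO = (Σα)·X^SO − ½·5·(Σα)² = (5/2)·6² = 90.
Deadweight loss = W^SO − W^NE = 58.33.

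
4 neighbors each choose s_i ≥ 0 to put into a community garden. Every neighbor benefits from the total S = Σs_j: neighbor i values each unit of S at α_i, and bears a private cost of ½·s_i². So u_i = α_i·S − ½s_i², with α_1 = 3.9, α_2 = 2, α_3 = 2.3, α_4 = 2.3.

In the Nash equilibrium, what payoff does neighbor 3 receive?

21.505

Neighbor i's FOC: ∂u_i/∂s_i = α_i − s_i = 0, so s_i* = α_i.
NE contributions = (3.9, 2, 2.3, 2.3); S = 10.5.
u_3 = α_3·S − ½·(s_3)² = 2.3·10.5 − ½·2.3² = 21.505.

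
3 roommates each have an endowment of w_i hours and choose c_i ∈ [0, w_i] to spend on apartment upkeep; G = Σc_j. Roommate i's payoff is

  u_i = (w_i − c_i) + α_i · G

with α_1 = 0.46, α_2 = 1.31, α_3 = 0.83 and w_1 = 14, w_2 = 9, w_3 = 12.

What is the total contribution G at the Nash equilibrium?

9

∂u_i/∂c_i = α_i − 1, so roommate i contributes w_i if α_i > 1, else 0.
α_i > 1 for i ∈ {2}; NE contributions (0, 9, 0), G = 9.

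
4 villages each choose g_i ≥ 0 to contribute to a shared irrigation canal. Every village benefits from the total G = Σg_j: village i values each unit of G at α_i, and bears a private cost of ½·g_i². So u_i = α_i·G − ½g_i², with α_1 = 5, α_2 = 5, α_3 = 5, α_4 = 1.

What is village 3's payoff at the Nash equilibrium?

Village i's FOC: ∂u_i/∂g_i = α_i − g_i = 0, so g_i* = α_i.
NE contributions = (5, 5, 5, 1); G = 16.
u_3 = α_3·G − ½·(g_3)² = 5·16 − ½·5² = 67.5.

67.5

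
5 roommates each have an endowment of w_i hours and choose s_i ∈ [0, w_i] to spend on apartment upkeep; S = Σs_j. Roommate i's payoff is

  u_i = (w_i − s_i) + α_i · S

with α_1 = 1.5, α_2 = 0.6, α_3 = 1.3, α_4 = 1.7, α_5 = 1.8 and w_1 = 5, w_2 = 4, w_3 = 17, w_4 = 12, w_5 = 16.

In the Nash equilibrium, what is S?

50

∂u_i/∂s_i = α_i − 1, so roommate i contributes w_i if α_i > 1, else 0.
α_i > 1 for i ∈ {1, 3, 4, 5}; NE contributions (5, 0, 17, 12, 16), S = 50.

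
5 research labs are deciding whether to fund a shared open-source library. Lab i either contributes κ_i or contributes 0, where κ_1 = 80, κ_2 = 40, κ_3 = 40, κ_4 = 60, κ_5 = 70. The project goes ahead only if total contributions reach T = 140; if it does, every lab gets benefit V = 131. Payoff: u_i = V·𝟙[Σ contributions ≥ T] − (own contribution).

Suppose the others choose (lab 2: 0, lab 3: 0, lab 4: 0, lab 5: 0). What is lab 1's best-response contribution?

Others' total = 0. Even contributing 80 gives 80 < 140: no benefit either way.
Best response: 0.

0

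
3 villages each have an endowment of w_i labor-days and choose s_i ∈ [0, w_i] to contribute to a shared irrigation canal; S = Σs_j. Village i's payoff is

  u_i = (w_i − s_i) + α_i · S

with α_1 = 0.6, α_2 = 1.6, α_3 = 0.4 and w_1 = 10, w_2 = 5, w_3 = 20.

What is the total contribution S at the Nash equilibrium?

5

∂u_i/∂s_i = α_i − 1, so village i contributes w_i if α_i > 1, else 0.
α_i > 1 for i ∈ {2}; NE contributions (0, 5, 0), S = 5.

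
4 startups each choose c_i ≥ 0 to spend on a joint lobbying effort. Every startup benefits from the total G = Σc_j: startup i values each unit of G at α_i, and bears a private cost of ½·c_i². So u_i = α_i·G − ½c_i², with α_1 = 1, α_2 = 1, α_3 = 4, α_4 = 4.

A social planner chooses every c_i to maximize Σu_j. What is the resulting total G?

Planner FOC: ∂(Σu_j)/∂c_i = (Σα_j) − c_i = 0, so c_i^SO = Σα_j = 10 for every i; G^SO = 40.

40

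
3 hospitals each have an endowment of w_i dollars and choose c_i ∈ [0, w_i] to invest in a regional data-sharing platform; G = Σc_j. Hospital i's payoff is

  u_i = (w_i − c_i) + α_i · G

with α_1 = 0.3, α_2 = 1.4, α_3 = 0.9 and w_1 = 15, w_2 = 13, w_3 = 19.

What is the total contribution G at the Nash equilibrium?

13

∂u_i/∂c_i = α_i − 1, so hospital i contributes w_i if α_i > 1, else 0.
α_i > 1 for i ∈ {2}; NE contributions (0, 13, 0), G = 13.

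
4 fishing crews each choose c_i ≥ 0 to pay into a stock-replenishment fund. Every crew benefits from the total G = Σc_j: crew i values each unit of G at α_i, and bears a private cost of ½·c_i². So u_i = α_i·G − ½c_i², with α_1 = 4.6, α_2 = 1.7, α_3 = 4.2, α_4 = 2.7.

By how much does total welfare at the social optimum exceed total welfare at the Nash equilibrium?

Crew i's FOC: ∂u_i/∂c_i = α_i − c_i = 0, so c_i* = α_i.
NE contributions = (4.6, 1.7, 4.2, 2.7); G = 13.2.
W^NE = (Σα)·G − ½Σα_i² = 13.2² − ½·48.98 = 149.75.
Planner sets c_i = Σα_j = 13.2 for every i, so G^SO = 4·13.2 = 52.8.
W^SO = (Σα)·G^SO − ½·4·(Σα)² = (4/2)·13.2² = 348.48.
Deadweight loss = W^SO − W^NE = 198.73.

198.73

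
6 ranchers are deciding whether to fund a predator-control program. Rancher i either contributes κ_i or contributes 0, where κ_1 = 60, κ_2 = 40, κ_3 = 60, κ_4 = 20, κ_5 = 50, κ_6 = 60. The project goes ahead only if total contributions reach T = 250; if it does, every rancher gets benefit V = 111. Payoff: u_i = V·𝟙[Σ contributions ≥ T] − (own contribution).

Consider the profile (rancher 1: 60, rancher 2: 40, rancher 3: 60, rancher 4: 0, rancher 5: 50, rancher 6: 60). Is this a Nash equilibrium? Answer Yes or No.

Yes

Total = 270 ≥ 250: provided.
Rancher 1 (pledges 60, payoff 51): dropping to 0 → total 210, payoff 0. No gain.
Rancher 2 (pledges 40, payoff 71): dropping to 0 → total 230, payoff 0. No gain.
Rancher 3 (pledges 60, payoff 51): dropping to 0 → total 210, payoff 0. No gain.
Rancher 4 (pledges 0, payoff 111): pledging 20 → total 290, payoff 91. No gain.
Rancher 5 (pledges 50, payoff 61): dropping to 0 → total 220, payoff 0. No gain.
Rancher 6 (pledges 60, payoff 51): dropping to 0 → total 210, payoff 0. No gain.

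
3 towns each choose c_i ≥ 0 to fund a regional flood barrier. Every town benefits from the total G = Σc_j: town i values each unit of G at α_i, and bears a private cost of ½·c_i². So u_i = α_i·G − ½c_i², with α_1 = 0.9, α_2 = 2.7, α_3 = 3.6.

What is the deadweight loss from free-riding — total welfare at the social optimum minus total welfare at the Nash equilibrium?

36.45

Town i's FOC: ∂u_i/∂c_i = α_i − c_i = 0, so c_i* = α_i.
NE contributions = (0.9, 2.7, 3.6); G = 7.2.
W^NE = (Σα)·G − ½Σα_i² = 7.2² − ½·21.06 = 41.31.
Planner sets c_i = Σα_j = 7.2 for every i, so G^SO = 3·7.2 = 21.6.
W^SO = (Σα)·G^SO − ½·3·(Σα)² = (3/2)·7.2² = 77.76.
Deadweight loss = W^SO − W^NE = 36.45.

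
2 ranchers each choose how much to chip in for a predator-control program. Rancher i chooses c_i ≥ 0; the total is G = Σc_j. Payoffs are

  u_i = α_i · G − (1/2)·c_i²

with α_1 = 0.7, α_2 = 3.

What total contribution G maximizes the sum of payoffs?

Planner FOC: ∂(Σu_j)/∂c_i = (Σα_j) − c_i = 0, so c_i^SO = Σα_j = 3.7 for every i; G^SO = 7.4.

7.4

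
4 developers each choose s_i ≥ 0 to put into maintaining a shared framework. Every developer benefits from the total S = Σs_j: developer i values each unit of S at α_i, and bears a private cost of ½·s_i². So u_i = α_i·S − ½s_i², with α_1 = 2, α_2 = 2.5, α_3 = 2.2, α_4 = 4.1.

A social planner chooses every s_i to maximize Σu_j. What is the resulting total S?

43.2

Planner FOC: ∂(Σu_j)/∂s_i = (Σα_j) − s_i = 0, so s_i^SO = Σα_j = 10.8 for every i; S^SO = 43.2.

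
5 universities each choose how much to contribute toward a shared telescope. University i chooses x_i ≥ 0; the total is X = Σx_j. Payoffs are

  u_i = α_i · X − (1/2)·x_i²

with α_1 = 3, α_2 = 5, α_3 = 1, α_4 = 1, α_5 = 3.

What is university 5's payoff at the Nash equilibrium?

34.5

University i's FOC: ∂u_i/∂x_i = α_i − x_i = 0, so x_i* = α_i.
NE contributions = (3, 5, 1, 1, 3); X = 13.
u_5 = α_5·X − ½·(x_5)² = 3·13 − ½·3² = 34.5.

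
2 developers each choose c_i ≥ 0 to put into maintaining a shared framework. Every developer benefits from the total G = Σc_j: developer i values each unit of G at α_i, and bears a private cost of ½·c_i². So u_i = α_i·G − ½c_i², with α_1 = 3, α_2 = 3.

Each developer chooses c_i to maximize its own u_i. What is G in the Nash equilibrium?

Developer i's FOC: ∂u_i/∂c_i = α_i − c_i = 0, so c_i* = α_i.
NE contributions = (3, 3); G = 6.

6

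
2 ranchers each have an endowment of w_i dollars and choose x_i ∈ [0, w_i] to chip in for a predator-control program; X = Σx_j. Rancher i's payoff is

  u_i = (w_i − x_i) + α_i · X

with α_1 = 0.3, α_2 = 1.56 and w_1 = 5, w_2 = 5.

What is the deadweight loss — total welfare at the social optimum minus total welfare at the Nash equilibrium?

4.3

∂u_i/∂x_i = α_i − 1, so rancher i contributes w_i if α_i > 1, else 0.
α_i > 1 for i ∈ {2}; NE contributions (0, 5), X = 5.
W^NE = Σw_i − X^NE + (Σα_i)·X^NE = 10 + 0.86·5 = 14.3.
Planner: ∂(Σu_j)/∂x_i = Σα_j − 1 = 0.86 > 0, so everyone contributes w_i; X^SO = 10, W^SO = 10 + 0.86·10 = 18.6.
Deadweight loss = 4.3.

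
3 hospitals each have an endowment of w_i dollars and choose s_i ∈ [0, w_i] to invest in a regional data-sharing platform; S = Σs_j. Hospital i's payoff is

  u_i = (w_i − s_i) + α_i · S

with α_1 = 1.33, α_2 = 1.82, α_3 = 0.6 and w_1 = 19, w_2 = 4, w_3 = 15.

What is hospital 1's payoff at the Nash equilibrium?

30.59

∂u_i/∂s_i = α_i − 1, so hospital i contributes w_i if α_i > 1, else 0.
α_i > 1 for i ∈ {1, 2}; NE contributions (19, 4, 0), S = 23.
u_1 = (19 − 19) + 1.33·23 = 30.59.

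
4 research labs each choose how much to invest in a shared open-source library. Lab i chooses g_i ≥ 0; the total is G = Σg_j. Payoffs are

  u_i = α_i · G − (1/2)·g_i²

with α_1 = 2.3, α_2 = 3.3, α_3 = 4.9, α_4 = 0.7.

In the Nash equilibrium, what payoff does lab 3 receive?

42.875

Lab i's FOC: ∂u_i/∂g_i = α_i − g_i = 0, so g_i* = α_i.
NE contributions = (2.3, 3.3, 4.9, 0.7); G = 11.2.
u_3 = α_3·G − ½·(g_3)² = 4.9·11.2 − ½·4.9² = 42.875.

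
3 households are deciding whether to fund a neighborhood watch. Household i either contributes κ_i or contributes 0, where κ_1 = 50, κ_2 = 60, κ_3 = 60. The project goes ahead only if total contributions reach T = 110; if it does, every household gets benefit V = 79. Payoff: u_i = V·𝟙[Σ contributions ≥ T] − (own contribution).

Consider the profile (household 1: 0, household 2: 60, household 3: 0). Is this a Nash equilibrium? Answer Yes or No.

No

Total = 60 < 110: not provided.
Household 1 (pledges 0, payoff 0): pledging 50 → total 110, payoff 29. Profitable deviation.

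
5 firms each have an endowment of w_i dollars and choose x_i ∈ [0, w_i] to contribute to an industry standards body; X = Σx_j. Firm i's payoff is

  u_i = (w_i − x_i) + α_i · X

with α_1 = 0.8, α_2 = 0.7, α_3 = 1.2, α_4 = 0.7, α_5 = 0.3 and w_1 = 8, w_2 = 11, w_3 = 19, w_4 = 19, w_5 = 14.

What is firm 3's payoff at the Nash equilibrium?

∂u_i/∂x_i = α_i − 1, so firm i contributes w_i if α_i > 1, else 0.
α_i > 1 for i ∈ {3}; NE contributions (0, 0, 19, 0, 0), X = 19.
u_3 = (19 − 19) + 1.2·19 = 22.8.

22.8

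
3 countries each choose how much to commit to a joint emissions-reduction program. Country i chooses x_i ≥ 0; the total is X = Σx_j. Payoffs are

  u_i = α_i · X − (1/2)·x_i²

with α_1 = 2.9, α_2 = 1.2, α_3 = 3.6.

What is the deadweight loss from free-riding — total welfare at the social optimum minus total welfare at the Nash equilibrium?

Country i's FOC: ∂u_i/∂x_i = α_i − x_i = 0, so x_i* = α_i.
NE contributions = (2.9, 1.2, 3.6); X = 7.7.
W^NE = (Σα)·X − ½Σα_i² = 7.7² − ½·22.81 = 47.885.
Planner sets x_i = Σα_j = 7.7 for every i, so X^SO = 3·7.7 = 23.1.
W^SO = (Σα)·X^SO − ½·3·(Σα)² = (3/2)·7.7² = 88.935.
Deadweight loss = W^SO − W^NE = 41.05.

41.05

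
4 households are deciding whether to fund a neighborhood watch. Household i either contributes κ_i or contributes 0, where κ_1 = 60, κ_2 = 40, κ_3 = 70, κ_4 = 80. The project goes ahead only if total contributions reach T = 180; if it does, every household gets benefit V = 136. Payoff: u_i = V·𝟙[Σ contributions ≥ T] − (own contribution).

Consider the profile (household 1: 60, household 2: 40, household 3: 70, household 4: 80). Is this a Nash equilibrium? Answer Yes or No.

No

Total = 250 ≥ 180: provided.
Household 1 (pledges 60, payoff 76): dropping to 0 → total 190, payoff 136. Profitable deviation.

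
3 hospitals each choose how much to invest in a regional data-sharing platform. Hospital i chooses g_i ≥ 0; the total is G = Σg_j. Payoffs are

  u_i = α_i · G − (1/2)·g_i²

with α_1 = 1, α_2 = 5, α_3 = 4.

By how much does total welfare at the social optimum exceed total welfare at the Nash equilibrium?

71

Hospital i's FOC: ∂u_i/∂g_i = α_i − g_i = 0, so g_i* = α_i.
NE contributions = (1, 5, 4); G = 10.
W^NE = (Σα)·G − ½Σα_i² = 10² − ½·42 = 79.
Planner sets g_i = Σα_j = 10 for every i, so G^SO = 3·10 = 30.
W^SO = (Σα)·G^SO − ½·3·(Σα)² = (3/2)·10² = 150.
Deadweight loss = W^SO − W^NE = 71.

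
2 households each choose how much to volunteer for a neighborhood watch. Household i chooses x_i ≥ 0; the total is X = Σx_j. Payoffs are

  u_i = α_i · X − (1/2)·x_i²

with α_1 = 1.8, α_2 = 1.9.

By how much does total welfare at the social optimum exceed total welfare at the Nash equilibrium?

3.425

Household i's FOC: ∂u_i/∂x_i = α_i − x_i = 0, so x_i* = α_i.
NE contributions = (1.8, 1.9); X = 3.7.
W^NE = (Σα)·X − ½Σα_i² = 3.7² − ½·6.85 = 10.265.
Planner sets x_i = Σα_j = 3.7 for every i, so X^SO = 2·3.7 = 7.4.
W^SO = (Σα)·X^SO − ½·2·(Σα)² = (2/2)·3.7² = 13.69.
Deadweight loss = W^SO − W^NE = 3.425.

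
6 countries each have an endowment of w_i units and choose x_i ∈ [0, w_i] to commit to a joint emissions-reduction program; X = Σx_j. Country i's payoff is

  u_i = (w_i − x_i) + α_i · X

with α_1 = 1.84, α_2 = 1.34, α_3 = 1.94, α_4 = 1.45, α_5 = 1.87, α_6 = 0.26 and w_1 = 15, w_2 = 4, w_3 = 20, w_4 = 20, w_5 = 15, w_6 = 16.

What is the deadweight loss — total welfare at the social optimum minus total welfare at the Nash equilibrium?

123.2

∂u_i/∂x_i = α_i − 1, so country i contributes w_i if α_i > 1, else 0.
α_i > 1 for i ∈ {1, 2, 3, 4, 5}; NE contributions (15, 4, 20, 20, 15, 0), X = 74.
W^NE = Σw_i − X^NE + (Σα_i)·X^NE = 90 + 7.7·74 = 659.8.
Planner: ∂(Σu_j)/∂x_i = Σα_j − 1 = 7.7 > 0, so everyone contributes w_i; X^SO = 90, W^SO = 90 + 7.7·90 = 783.
Deadweight loss = 123.2.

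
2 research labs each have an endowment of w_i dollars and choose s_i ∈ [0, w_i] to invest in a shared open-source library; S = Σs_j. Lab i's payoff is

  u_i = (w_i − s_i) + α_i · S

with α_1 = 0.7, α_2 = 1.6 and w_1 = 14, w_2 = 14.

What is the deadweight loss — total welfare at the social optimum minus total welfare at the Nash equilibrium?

∂u_i/∂s_i = α_i − 1, so lab i contributes w_i if α_i > 1, else 0.
α_i > 1 for i ∈ {2}; NE contributions (0, 14), S = 14.
W^NE = Σw_i − S^NE + (Σα_i)·S^NE = 28 + 1.3·14 = 46.2.
Planner: ∂(Σu_j)/∂s_i = Σα_j − 1 = 1.3 > 0, so everyone contributes w_i; S^SO = 28, W^SO = 28 + 1.3·28 = 64.4.
Deadweight loss = 18.2.

18.2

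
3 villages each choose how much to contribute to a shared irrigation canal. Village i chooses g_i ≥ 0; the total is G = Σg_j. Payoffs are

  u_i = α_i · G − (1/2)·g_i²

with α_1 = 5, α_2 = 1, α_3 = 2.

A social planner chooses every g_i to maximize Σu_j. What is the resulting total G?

Planner FOC: ∂(Σu_j)/∂g_i = (Σα_j) − g_i = 0, so g_i^SO = Σα_j = 8 for every i; G^SO = 24.

24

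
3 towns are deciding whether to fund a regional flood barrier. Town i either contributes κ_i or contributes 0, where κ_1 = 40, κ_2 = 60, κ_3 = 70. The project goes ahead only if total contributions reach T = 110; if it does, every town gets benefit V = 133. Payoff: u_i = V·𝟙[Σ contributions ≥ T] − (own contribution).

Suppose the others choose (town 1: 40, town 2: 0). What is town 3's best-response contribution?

70

Others' total = 40. Contributing 70 brings total to 110 ≥ 110: gain V − κ_3 = 63.
Best response: 70.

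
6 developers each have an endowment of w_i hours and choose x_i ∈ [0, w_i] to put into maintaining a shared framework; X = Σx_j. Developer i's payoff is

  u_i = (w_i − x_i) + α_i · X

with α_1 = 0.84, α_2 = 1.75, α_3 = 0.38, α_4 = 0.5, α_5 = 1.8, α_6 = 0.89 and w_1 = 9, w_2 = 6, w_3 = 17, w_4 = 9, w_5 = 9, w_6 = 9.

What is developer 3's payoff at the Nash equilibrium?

22.7

∂u_i/∂x_i = α_i − 1, so developer i contributes w_i if α_i > 1, else 0.
α_i > 1 for i ∈ {2, 5}; NE contributions (0, 6, 0, 0, 9, 0), X = 15.
u_3 = (17 − 0) + 0.38·15 = 22.7.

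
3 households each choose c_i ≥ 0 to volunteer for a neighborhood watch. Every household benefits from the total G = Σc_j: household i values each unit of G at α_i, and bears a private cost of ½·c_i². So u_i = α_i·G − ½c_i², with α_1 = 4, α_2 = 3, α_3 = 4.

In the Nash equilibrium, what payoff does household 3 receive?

Household i's FOC: ∂u_i/∂c_i = α_i − c_i = 0, so c_i* = α_i.
NE contributions = (4, 3, 4); G = 11.
u_3 = α_3·G − ½·(c_3)² = 4·11 − ½·4² = 36.

36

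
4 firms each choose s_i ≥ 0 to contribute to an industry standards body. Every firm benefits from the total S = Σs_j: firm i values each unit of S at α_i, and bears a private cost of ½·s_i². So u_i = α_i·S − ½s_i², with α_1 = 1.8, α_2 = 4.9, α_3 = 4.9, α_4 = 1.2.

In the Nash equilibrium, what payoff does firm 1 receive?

21.42

Firm i's FOC: ∂u_i/∂s_i = α_i − s_i = 0, so s_i* = α_i.
NE contributions = (1.8, 4.9, 4.9, 1.2); S = 12.8.
u_1 = α_1·S − ½·(s_1)² = 1.8·12.8 − ½·1.8² = 21.42.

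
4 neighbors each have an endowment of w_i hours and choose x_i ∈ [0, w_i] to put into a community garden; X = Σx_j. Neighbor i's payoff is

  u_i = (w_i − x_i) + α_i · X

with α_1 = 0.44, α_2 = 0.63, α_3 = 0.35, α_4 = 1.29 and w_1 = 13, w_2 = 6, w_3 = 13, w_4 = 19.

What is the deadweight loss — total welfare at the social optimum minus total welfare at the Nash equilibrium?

∂u_i/∂x_i = α_i − 1, so neighbor i contributes w_i if α_i > 1, else 0.
α_i > 1 for i ∈ {4}; NE contributions (0, 0, 0, 19), X = 19.
W^NE = Σw_i − X^NE + (Σα_i)·X^NE = 51 + 1.71·19 = 83.49.
Planner: ∂(Σu_j)/∂x_i = Σα_j − 1 = 1.71 > 0, so everyone contributes w_i; X^SO = 51, W^SO = 51 + 1.71·51 = 138.21.
Deadweight loss = 54.72.

54.72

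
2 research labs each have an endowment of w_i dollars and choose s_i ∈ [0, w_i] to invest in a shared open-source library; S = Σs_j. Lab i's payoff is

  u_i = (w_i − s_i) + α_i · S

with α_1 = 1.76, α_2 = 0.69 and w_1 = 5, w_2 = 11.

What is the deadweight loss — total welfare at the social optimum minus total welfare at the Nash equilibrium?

15.95

∂u_i/∂s_i = α_i − 1, so lab i contributes w_i if α_i > 1, else 0.
α_i > 1 for i ∈ {1}; NE contributions (5, 0), S = 5.
W^NE = Σw_i − S^NE + (Σα_i)·S^NE = 16 + 1.45·5 = 23.25.
Planner: ∂(Σu_j)/∂s_i = Σα_j − 1 = 1.45 > 0, so everyone contributes w_i; S^SO = 16, W^SO = 16 + 1.45·16 = 39.2.
Deadweight loss = 15.95.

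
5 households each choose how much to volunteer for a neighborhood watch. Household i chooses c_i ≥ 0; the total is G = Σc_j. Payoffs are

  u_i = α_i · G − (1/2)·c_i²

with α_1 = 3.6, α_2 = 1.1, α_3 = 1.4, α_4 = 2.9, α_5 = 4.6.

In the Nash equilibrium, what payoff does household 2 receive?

14.355

Household i's FOC: ∂u_i/∂c_i = α_i − c_i = 0, so c_i* = α_i.
NE contributions = (3.6, 1.1, 1.4, 2.9, 4.6); G = 13.6.
u_2 = α_2·G − ½·(c_2)² = 1.1·13.6 − ½·1.1² = 14.355.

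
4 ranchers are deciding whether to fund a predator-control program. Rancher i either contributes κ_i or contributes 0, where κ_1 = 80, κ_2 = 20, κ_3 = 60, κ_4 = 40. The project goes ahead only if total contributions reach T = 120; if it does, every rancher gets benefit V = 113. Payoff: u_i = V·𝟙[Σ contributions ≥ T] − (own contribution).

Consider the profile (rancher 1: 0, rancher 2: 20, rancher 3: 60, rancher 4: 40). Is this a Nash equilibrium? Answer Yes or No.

Total = 120 ≥ 120: provided.
Rancher 1 (pledges 0, payoff 113): pledging 80 → total 200, payoff 33. No gain.
Rancher 2 (pledges 20, payoff 93): dropping to 0 → total 100, payoff 0. No gain.
Rancher 3 (pledges 60, payoff 53): dropping to 0 → total 60, payoff 0. No gain.
Rancher 4 (pledges 40, payoff 73): dropping to 0 → total 80, payoff 0. No gain.

Yes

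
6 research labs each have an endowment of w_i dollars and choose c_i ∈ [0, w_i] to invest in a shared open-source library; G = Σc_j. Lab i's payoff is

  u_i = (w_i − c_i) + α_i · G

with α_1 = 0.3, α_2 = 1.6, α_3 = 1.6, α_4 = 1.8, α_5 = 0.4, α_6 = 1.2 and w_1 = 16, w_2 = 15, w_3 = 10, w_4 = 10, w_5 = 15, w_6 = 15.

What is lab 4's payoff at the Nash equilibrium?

∂u_i/∂c_i = α_i − 1, so lab i contributes w_i if α_i > 1, else 0.
α_i > 1 for i ∈ {2, 3, 4, 6}; NE contributions (0, 15, 10, 10, 0, 15), G = 50.
u_4 = (10 − 10) + 1.8·50 = 90.

90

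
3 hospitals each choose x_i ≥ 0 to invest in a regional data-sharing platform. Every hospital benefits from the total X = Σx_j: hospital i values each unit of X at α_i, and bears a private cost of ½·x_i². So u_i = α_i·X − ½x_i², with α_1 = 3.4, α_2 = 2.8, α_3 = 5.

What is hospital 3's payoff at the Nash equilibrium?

Hospital i's FOC: ∂u_i/∂x_i = α_i − x_i = 0, so x_i* = α_i.
NE contributions = (3.4, 2.8, 5); X = 11.2.
u_3 = α_3·X − ½·(x_3)² = 5·11.2 − ½·5² = 43.5.

43.5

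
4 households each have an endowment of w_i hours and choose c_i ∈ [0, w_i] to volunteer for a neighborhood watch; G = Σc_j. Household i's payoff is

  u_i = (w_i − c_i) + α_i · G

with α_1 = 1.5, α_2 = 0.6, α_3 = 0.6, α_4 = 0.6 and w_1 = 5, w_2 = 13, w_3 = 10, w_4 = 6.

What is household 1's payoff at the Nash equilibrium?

7.5

∂u_i/∂c_i = α_i − 1, so household i contributes w_i if α_i > 1, else 0.
α_i > 1 for i ∈ {1}; NE contributions (5, 0, 0, 0), G = 5.
u_1 = (5 − 5) + 1.5·5 = 7.5.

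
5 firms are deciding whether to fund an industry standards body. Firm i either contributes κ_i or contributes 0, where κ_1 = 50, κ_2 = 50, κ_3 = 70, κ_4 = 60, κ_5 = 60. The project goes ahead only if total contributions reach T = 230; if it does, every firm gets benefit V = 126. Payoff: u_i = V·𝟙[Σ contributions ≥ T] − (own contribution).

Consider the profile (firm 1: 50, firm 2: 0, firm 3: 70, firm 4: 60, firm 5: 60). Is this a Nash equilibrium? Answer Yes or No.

Total = 240 ≥ 230: provided.
Firm 1 (pledges 50, payoff 76): dropping to 0 → total 190, payoff 0. No gain.
Firm 2 (pledges 0, payoff 126): pledging 50 → total 290, payoff 76. No gain.
Firm 3 (pledges 70, payoff 56): dropping to 0 → total 170, payoff 0. No gain.
Firm 4 (pledges 60, payoff 66): dropping to 0 → total 180, payoff 0. No gain.
Firm 5 (pledges 60, payoff 66): dropping to 0 → total 180, payoff 0. No gain.

Yes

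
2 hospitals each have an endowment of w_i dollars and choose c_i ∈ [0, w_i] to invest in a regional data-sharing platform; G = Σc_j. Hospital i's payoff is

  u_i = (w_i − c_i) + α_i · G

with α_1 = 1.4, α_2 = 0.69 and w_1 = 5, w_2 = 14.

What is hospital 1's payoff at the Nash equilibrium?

∂u_i/∂c_i = α_i − 1, so hospital i contributes w_i if α_i > 1, else 0.
α_i > 1 for i ∈ {1}; NE contributions (5, 0), G = 5.
u_1 = (5 − 5) + 1.4·5 = 7.

7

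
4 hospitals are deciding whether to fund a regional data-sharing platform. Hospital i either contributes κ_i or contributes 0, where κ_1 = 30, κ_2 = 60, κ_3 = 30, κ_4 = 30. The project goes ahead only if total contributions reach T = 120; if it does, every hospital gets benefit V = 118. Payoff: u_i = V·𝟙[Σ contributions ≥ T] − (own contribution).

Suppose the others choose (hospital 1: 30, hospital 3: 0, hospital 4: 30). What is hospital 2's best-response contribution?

Others' total = 60. Contributing 60 brings total to 120 ≥ 120: gain V − κ_2 = 58.
Best response: 60.

60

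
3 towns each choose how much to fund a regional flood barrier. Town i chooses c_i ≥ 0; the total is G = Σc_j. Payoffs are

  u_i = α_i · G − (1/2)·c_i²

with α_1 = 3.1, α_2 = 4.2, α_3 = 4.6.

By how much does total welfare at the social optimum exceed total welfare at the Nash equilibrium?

95.01

Town i's FOC: ∂u_i/∂c_i = α_i − c_i = 0, so c_i* = α_i.
NE contributions = (3.1, 4.2, 4.6); G = 11.9.
W^NE = (Σα)·G − ½Σα_i² = 11.9² − ½·48.41 = 117.405.
Planner sets c_i = Σα_j = 11.9 for every i, so G^SO = 3·11.9 = 35.7.
W^SO = (Σα)·G^SO − ½·3·(Σα)² = (3/2)·11.9² = 212.415.
Deadweight loss = W^SO − W^NE = 95.01.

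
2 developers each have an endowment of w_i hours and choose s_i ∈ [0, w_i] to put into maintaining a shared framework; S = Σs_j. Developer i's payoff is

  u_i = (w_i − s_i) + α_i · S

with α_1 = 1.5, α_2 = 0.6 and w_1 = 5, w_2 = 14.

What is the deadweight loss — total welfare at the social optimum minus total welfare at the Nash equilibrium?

∂u_i/∂s_i = α_i − 1, so developer i contributes w_i if α_i > 1, else 0.
α_i > 1 for i ∈ {1}; NE contributions (5, 0), S = 5.
W^NE = Σw_i − S^NE + (Σα_i)·S^NE = 19 + 1.1·5 = 24.5.
Planner: ∂(Σu_j)/∂s_i = Σα_j − 1 = 1.1 > 0, so everyone contributes w_i; S^SO = 19, W^SO = 19 + 1.1·19 = 39.9.
Deadweight loss = 15.4.

15.4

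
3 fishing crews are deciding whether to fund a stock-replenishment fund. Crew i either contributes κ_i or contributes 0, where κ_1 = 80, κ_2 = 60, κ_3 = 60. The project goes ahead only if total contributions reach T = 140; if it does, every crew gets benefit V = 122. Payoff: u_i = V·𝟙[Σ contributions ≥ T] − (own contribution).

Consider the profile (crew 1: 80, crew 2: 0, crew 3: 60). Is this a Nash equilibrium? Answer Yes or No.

Yes

Total = 140 ≥ 140: provided.
Crew 1 (pledges 80, payoff 42): dropping to 0 → total 60, payoff 0. No gain.
Crew 2 (pledges 0, payoff 122): pledging 60 → total 200, payoff 62. No gain.
Crew 3 (pledges 60, payoff 62): dropping to 0 → total 80, payoff 0. No gain.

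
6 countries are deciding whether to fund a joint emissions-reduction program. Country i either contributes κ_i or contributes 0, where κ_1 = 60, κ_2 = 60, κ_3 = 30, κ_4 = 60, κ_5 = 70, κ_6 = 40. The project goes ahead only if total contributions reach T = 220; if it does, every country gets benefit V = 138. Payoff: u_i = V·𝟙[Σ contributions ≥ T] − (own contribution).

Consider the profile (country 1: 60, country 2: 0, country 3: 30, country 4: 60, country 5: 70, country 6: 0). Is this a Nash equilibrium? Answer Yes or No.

Yes

Total = 220 ≥ 220: provided.
Country 1 (pledges 60, payoff 78): dropping to 0 → total 160, payoff 0. No gain.
Country 2 (pledges 0, payoff 138): pledging 60 → total 280, payoff 78. No gain.
Country 3 (pledges 30, payoff 108): dropping to 0 → total 190, payoff 0. No gain.
Country 4 (pledges 60, payoff 78): dropping to 0 → total 160, payoff 0. No gain.
Country 5 (pledges 70, payoff 68): dropping to 0 → total 150, payoff 0. No gain.
Country 6 (pledges 0, payoff 138): pledging 40 → total 260, payoff 98. No gain.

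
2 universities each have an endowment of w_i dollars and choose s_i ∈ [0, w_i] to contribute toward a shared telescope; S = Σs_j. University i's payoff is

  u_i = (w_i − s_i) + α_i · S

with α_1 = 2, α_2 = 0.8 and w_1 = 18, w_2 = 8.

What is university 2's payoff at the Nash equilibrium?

∂u_i/∂s_i = α_i − 1, so university i contributes w_i if α_i > 1, else 0.
α_i > 1 for i ∈ {1}; NE contributions (18, 0), S = 18.
u_2 = (8 − 0) + 0.8·18 = 22.4.

22.4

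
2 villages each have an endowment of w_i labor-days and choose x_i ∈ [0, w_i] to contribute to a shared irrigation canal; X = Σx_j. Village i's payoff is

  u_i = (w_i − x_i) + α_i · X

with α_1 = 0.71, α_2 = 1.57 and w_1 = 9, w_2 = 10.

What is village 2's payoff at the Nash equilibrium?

∂u_i/∂x_i = α_i − 1, so village i contributes w_i if α_i > 1, else 0.
α_i > 1 for i ∈ {2}; NE contributions (0, 10), X = 10.
u_2 = (10 − 10) + 1.57·10 = 15.7.

15.7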